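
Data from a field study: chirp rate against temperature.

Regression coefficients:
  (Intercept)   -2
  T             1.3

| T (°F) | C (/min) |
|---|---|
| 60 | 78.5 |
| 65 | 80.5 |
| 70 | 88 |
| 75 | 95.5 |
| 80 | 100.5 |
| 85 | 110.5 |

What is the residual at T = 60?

r = 2.5

ŷ = -2 + 1.3·60 = 76
r = 78.5 − 76 = 2.5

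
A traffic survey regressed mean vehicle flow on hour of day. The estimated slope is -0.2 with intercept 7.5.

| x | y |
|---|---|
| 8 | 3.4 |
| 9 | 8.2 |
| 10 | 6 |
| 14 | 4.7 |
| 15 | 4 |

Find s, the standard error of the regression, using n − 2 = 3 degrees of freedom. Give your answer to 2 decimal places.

s = 2.08

x=8: ŷ = 7.5 − 0.2·8 = 5.9; r = 3.4 − 5.9 = -2.5
x=9: ŷ = 7.5 − 0.2·9 = 5.7; r = 8.2 − 5.7 = 2.5
x=10: ŷ = 7.5 − 0.2·10 = 5.5; r = 6 − 5.5 = 0.5
x=14: ŷ = 7.5 − 0.2·14 = 4.7; r = 4.7 − 4.7 = 0
x=15: ŷ = 7.5 − 0.2·15 = 4.5; r = 4 − 4.5 = -0.5
SSE = 6.25 + 6.25 + 0.25 + 0 + 0.25 = 13
s = √(13/3) = √4.33333 ≈ 2.08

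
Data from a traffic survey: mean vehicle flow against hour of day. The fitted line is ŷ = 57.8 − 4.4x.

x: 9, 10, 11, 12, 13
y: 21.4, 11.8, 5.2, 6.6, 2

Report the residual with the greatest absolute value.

x=9: ŷ = 57.8 − 4.4·9 = 18.2; e = 21.4 − 18.2 = 3.2
x=10: ŷ = 57.8 − 4.4·10 = 13.8; e = 11.8 − 13.8 = -2
x=11: ŷ = 57.8 − 4.4·11 = 9.4; e = 5.2 − 9.4 = -4.2
x=12: ŷ = 57.8 − 4.4·12 = 5; e = 6.6 − 5 = 1.6
x=13: ŷ = 57.8 − 4.4·13 = 0.6; e = 2 − 0.6 = 1.4
Largest |e| is 4.2 at x = 11, residual -4.2.

e = -4.2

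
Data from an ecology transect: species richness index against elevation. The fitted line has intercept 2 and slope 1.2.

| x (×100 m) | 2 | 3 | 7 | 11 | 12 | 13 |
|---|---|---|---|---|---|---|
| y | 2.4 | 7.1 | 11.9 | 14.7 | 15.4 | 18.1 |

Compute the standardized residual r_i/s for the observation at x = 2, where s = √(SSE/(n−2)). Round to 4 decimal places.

-1.2649

x=2: ŷ = 2 + 1.2·2 = 4.4; r = 2.4 − 4.4 = -2
x=3: ŷ = 2 + 1.2·3 = 5.6; r = 7.1 − 5.6 = 1.5
x=7: ŷ = 2 + 1.2·7 = 10.4; r = 11.9 − 10.4 = 1.5
x=11: ŷ = 2 + 1.2·11 = 15.2; r = 14.7 − 15.2 = -0.5
x=12: ŷ = 2 + 1.2·12 = 16.4; r = 15.4 − 16.4 = -1
x=13: ŷ = 2 + 1.2·13 = 17.6; r = 18.1 − 17.6 = 0.5
SSE = 4 + 2.25 + 2.25 + 0.25 + 1 + 0.25 = 10
s = √(10/4) = 1.58114
r/s = -2 / 1.58114 = -1.2649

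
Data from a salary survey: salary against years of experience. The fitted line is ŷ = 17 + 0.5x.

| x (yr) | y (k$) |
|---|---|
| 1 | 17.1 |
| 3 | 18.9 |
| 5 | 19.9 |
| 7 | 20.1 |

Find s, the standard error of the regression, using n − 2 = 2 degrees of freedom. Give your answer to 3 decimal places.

x=1: ŷ = 17 + 0.5·1 = 17.5; e = 17.1 − 17.5 = -0.4
x=3: ŷ = 17 + 0.5·3 = 18.5; e = 18.9 − 18.5 = 0.4
x=5: ŷ = 17 + 0.5·5 = 19.5; e = 19.9 − 19.5 = 0.4
x=7: ŷ = 17 + 0.5·7 = 20.5; e = 20.1 − 20.5 = -0.4
SSE = 0.16 + 0.16 + 0.16 + 0.16 = 0.64
s = √(0.64/2) = √0.32 ≈ 0.566

s = 0.566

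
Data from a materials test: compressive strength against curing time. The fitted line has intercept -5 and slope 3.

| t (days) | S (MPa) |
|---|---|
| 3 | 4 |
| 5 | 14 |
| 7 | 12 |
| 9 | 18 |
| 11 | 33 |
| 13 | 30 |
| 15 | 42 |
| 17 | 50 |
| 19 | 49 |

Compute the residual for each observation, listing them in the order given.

t=3: ŷ = -5 + 3·3 = 4; r = 4 − 4 = 0
t=5: ŷ = -5 + 3·5 = 10; r = 14 − 10 = 4
t=7: ŷ = -5 + 3·7 = 16; r = 12 − 16 = -4
t=9: ŷ = -5 + 3·9 = 22; r = 18 − 22 = -4
t=11: ŷ = -5 + 3·11 = 28; r = 33 − 28 = 5
t=13: ŷ = -5 + 3·13 = 34; r = 30 − 34 = -4
t=15: ŷ = -5 + 3·15 = 40; r = 42 − 40 = 2
t=17: ŷ = -5 + 3·17 = 46; r = 50 − 46 = 4
t=19: ŷ = -5 + 3·19 = 52; r = 49 − 52 = -3

0, 4, -4, -4, 5, -4, 2, 4, -3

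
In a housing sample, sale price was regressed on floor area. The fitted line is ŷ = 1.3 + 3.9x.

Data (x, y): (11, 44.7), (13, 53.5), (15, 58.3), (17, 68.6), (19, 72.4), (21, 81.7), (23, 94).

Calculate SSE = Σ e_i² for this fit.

SSE = 26

x=11: ŷ = 1.3 + 3.9·11 = 44.2; e = 44.7 − 44.2 = 0.5
x=13: ŷ = 1.3 + 3.9·13 = 52; e = 53.5 − 52 = 1.5
x=15: ŷ = 1.3 + 3.9·15 = 59.8; e = 58.3 − 59.8 = -1.5
x=17: ŷ = 1.3 + 3.9·17 = 67.6; e = 68.6 − 67.6 = 1
x=19: ŷ = 1.3 + 3.9·19 = 75.4; e = 72.4 − 75.4 = -3
x=21: ŷ = 1.3 + 3.9·21 = 83.2; e = 81.7 − 83.2 = -1.5
x=23: ŷ = 1.3 + 3.9·23 = 91; e = 94 − 91 = 3
SSE = 0.25 + 2.25 + 2.25 + 1 + 9 + 2.25 + 9 = 26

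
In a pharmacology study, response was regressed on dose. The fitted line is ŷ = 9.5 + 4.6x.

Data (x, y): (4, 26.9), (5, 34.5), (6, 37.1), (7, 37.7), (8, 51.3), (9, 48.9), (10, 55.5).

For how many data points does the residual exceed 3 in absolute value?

2

x=4: ŷ = 9.5 + 4.6·4 = 27.9; r = 26.9 − 27.9 = -1
x=5: ŷ = 9.5 + 4.6·5 = 32.5; r = 34.5 − 32.5 = 2
x=6: ŷ = 9.5 + 4.6·6 = 37.1; r = 37.1 − 37.1 = 0
x=7: ŷ = 9.5 + 4.6·7 = 41.7; r = 37.7 − 41.7 = -4
x=8: ŷ = 9.5 + 4.6·8 = 46.3; r = 51.3 − 46.3 = 5
x=9: ŷ = 9.5 + 4.6·9 = 50.9; r = 48.9 − 50.9 = -2
x=10: ŷ = 9.5 + 4.6·10 = 55.5; r = 55.5 − 55.5 = 0
|r| > 3: x=7 (|r|=4), x=8 (|r|=5) → 2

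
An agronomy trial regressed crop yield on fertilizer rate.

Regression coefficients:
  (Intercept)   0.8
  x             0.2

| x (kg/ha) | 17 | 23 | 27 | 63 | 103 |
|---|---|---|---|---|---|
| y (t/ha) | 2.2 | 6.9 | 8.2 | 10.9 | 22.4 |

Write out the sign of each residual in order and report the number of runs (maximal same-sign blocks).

4 runs

x=17: ŷ = 0.8 + 0.2·17 = 4.2; e = 2.2 − 4.2 = -2
x=23: ŷ = 0.8 + 0.2·23 = 5.4; e = 6.9 − 5.4 = 1.5
x=27: ŷ = 0.8 + 0.2·27 = 6.2; e = 8.2 − 6.2 = 2
x=63: ŷ = 0.8 + 0.2·63 = 13.4; e = 10.9 − 13.4 = -2.5
x=103: ŷ = 0.8 + 0.2·103 = 21.4; e = 22.4 − 21.4 = 1
Signs: − + + − +
Runs: −×1, +×2, −×1, +×1 → 4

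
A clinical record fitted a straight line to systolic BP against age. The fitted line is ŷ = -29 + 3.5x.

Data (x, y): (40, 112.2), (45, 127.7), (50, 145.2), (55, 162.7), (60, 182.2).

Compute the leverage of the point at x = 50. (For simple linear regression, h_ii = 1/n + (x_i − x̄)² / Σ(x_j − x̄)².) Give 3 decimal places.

h = 0.200

x̄ = (40 + 45 + 50 + 55 + 60)/5 = 50
Σ(x − x̄)² = 100 + 25 + 0 + 25 + 100 = 250
h = 1/5 + (0)²/250 = 0.2 + 0 = 0.200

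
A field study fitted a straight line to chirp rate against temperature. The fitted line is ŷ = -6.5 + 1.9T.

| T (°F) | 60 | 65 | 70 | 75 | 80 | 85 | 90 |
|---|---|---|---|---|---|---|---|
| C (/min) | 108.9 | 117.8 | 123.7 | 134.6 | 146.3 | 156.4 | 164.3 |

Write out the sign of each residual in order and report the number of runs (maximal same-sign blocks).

T=60: ŷ = -6.5 + 1.9·60 = 107.5; e = 108.9 − 107.5 = 1.4
T=65: ŷ = -6.5 + 1.9·65 = 117; e = 117.8 − 117 = 0.8
T=70: ŷ = -6.5 + 1.9·70 = 126.5; e = 123.7 − 126.5 = -2.8
T=75: ŷ = -6.5 + 1.9·75 = 136; e = 134.6 − 136 = -1.4
T=80: ŷ = -6.5 + 1.9·80 = 145.5; e = 146.3 − 145.5 = 0.8
T=85: ŷ = -6.5 + 1.9·85 = 155; e = 156.4 − 155 = 1.4
T=90: ŷ = -6.5 + 1.9·90 = 164.5; e = 164.3 − 164.5 = -0.2
Signs: + + − − + + −
Runs: +×2, −×2, +×2, −×1 → 4

4 runs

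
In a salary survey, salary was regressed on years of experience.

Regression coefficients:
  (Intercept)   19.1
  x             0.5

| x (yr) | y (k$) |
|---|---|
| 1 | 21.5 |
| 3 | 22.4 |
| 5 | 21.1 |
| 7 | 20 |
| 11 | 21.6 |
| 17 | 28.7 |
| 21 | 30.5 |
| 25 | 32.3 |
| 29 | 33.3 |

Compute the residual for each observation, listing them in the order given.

1.9, 1.8, -0.5, -2.6, -3, 1.1, 0.9, 0.7, -0.3

x=1: ŷ = 19.1 + 0.5·1 = 19.6; r = 21.5 − 19.6 = 1.9
x=3: ŷ = 19.1 + 0.5·3 = 20.6; r = 22.4 − 20.6 = 1.8
x=5: ŷ = 19.1 + 0.5·5 = 21.6; r = 21.1 − 21.6 = -0.5
x=7: ŷ = 19.1 + 0.5·7 = 22.6; r = 20 − 22.6 = -2.6
x=11: ŷ = 19.1 + 0.5·11 = 24.6; r = 21.6 − 24.6 = -3
x=17: ŷ = 19.1 + 0.5·17 = 27.6; r = 28.7 − 27.6 = 1.1
x=21: ŷ = 19.1 + 0.5·21 = 29.6; r = 30.5 − 29.6 = 0.9
x=25: ŷ = 19.1 + 0.5·25 = 31.6; r = 32.3 − 31.6 = 0.7
x=29: ŷ = 19.1 + 0.5·29 = 33.6; r = 33.3 − 33.6 = -0.3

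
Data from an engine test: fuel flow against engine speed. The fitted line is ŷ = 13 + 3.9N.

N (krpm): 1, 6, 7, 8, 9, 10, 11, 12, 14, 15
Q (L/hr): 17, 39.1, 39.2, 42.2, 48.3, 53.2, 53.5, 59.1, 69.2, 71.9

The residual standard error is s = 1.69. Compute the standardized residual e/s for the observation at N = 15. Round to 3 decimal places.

0.237

ŷ = 13 + 3.9·15 = 71.5
e = 71.9 − 71.5 = 0.4
e/s = 0.4 / 1.69 = 0.237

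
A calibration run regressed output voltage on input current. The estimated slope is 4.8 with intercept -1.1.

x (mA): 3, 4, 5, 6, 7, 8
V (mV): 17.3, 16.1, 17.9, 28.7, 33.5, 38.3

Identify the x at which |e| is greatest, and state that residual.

x = 5, e = -5

x=3: ŷ = -1.1 + 4.8·3 = 13.3; e = 17.3 − 13.3 = 4
x=4: ŷ = -1.1 + 4.8·4 = 18.1; e = 16.1 − 18.1 = -2
x=5: ŷ = -1.1 + 4.8·5 = 22.9; e = 17.9 − 22.9 = -5
x=6: ŷ = -1.1 + 4.8·6 = 27.7; e = 28.7 − 27.7 = 1
x=7: ŷ = -1.1 + 4.8·7 = 32.5; e = 33.5 − 32.5 = 1
x=8: ŷ = -1.1 + 4.8·8 = 37.3; e = 38.3 − 37.3 = 1
Largest |e| is 5 at x = 5, residual -5.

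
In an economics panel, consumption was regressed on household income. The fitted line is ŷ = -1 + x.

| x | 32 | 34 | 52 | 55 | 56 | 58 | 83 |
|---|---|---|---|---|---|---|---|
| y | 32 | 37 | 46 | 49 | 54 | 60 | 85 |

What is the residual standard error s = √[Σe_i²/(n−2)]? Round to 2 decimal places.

x=32: ŷ = -1 + 32 = 31; e = 32 − 31 = 1
x=34: ŷ = -1 + 34 = 33; e = 37 − 33 = 4
x=52: ŷ = -1 + 52 = 51; e = 46 − 51 = -5
x=55: ŷ = -1 + 55 = 54; e = 49 − 54 = -5
x=56: ŷ = -1 + 56 = 55; e = 54 − 55 = -1
x=58: ŷ = -1 + 58 = 57; e = 60 − 57 = 3
x=83: ŷ = -1 + 83 = 82; e = 85 − 82 = 3
SSE = 1 + 16 + 25 + 25 + 1 + 9 + 9 = 86
s = √(86/5) = √17.2 ≈ 4.15

s = 4.15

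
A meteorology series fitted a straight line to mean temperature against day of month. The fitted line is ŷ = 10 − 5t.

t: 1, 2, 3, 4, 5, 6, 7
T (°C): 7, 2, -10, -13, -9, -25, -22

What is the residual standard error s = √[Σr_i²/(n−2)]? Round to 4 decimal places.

s = 4.7329

t=1: ŷ = 10 − 5·1 = 5; r = 7 − 5 = 2
t=2: ŷ = 10 − 5·2 = 0; r = 2 − 0 = 2
t=3: ŷ = 10 − 5·3 = -5; r = -10 − (-5) = -5
t=4: ŷ = 10 − 5·4 = -10; r = -13 − (-10) = -3
t=5: ŷ = 10 − 5·5 = -15; r = -9 − (-15) = 6
t=6: ŷ = 10 − 5·6 = -20; r = -25 − (-20) = -5
t=7: ŷ = 10 − 5·7 = -25; r = -22 − (-25) = 3
SSE = 4 + 4 + 25 + 9 + 36 + 25 + 9 = 112
s = √(112/5) = √22.4 ≈ 4.7329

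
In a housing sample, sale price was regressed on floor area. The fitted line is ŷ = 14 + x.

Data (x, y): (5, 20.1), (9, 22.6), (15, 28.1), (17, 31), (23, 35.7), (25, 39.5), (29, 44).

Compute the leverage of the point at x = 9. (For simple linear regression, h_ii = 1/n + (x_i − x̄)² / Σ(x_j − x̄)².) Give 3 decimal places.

h = 0.305

x̄ = (5 + 9 + 15 + 17 + 23 + 25 + 29)/7 = 17.5714
Σ(x − x̄)² = 158.041 + 73.4694 + 6.61224 + 0.326531 + 29.4694 + 55.1837 + 130.612 = 453.714
h = 1/7 + (-8.57143)²/453.714 = 0.142857 + 0.161929 = 0.305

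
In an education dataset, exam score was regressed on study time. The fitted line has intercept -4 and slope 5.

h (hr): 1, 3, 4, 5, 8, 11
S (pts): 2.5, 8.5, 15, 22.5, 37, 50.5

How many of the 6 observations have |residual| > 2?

h=1: Ŝ = -4 + 5·1 = 1; r = 2.5 − 1 = 1.5
h=3: Ŝ = -4 + 5·3 = 11; r = 8.5 − 11 = -2.5
h=4: Ŝ = -4 + 5·4 = 16; r = 15 − 16 = -1
h=5: Ŝ = -4 + 5·5 = 21; r = 22.5 − 21 = 1.5
h=8: Ŝ = -4 + 5·8 = 36; r = 37 − 36 = 1
h=11: Ŝ = -4 + 5·11 = 51; r = 50.5 − 51 = -0.5
|r| > 2: h=3 (|r|=2.5) → 1

1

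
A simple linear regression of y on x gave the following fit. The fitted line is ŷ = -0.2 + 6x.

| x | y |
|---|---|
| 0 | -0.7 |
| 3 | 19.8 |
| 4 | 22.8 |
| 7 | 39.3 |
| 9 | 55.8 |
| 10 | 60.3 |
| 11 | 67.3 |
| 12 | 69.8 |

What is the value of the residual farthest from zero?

x=0: ŷ = -0.2 + 6·0 = -0.2; e = -0.7 − (-0.2) = -0.5
x=3: ŷ = -0.2 + 6·3 = 17.8; e = 19.8 − 17.8 = 2
x=4: ŷ = -0.2 + 6·4 = 23.8; e = 22.8 − 23.8 = -1
x=7: ŷ = -0.2 + 6·7 = 41.8; e = 39.3 − 41.8 = -2.5
x=9: ŷ = -0.2 + 6·9 = 53.8; e = 55.8 − 53.8 = 2
x=10: ŷ = -0.2 + 6·10 = 59.8; e = 60.3 − 59.8 = 0.5
x=11: ŷ = -0.2 + 6·11 = 65.8; e = 67.3 − 65.8 = 1.5
x=12: ŷ = -0.2 + 6·12 = 71.8; e = 69.8 − 71.8 = -2
Largest |e| is 2.5 at x = 7, residual -2.5.

e = -2.5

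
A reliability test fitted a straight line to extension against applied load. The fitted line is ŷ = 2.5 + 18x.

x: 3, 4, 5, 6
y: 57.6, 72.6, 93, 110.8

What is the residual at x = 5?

r = 0.5

ŷ = 2.5 + 18·5 = 92.5
r = 93 − 92.5 = 0.5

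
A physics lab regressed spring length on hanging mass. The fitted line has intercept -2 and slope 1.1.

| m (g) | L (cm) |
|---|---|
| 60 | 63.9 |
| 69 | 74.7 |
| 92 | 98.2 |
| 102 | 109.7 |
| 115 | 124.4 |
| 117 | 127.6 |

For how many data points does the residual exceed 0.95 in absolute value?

1

m=60: ŷ = -2 + 1.1·60 = 64; r = 63.9 − 64 = -0.1
m=69: ŷ = -2 + 1.1·69 = 73.9; r = 74.7 − 73.9 = 0.8
m=92: ŷ = -2 + 1.1·92 = 99.2; r = 98.2 − 99.2 = -1
m=102: ŷ = -2 + 1.1·102 = 110.2; r = 109.7 − 110.2 = -0.5
m=115: ŷ = -2 + 1.1·115 = 124.5; r = 124.4 − 124.5 = -0.1
m=117: ŷ = -2 + 1.1·117 = 126.7; r = 127.6 − 126.7 = 0.9
|r| > 0.95: m=92 (|r|=1) → 1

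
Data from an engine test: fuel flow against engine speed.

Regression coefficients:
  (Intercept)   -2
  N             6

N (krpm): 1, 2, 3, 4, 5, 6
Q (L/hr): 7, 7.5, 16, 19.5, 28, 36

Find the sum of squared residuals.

N=1: ŷ = -2 + 6·1 = 4; e = 7 − 4 = 3
N=2: ŷ = -2 + 6·2 = 10; e = 7.5 − 10 = -2.5
N=3: ŷ = -2 + 6·3 = 16; e = 16 − 16 = 0
N=4: ŷ = -2 + 6·4 = 22; e = 19.5 − 22 = -2.5
N=5: ŷ = -2 + 6·5 = 28; e = 28 − 28 = 0
N=6: ŷ = -2 + 6·6 = 34; e = 36 − 34 = 2
SSE = 9 + 6.25 + 0 + 6.25 + 0 + 4 = 25.5

SSE = 25.5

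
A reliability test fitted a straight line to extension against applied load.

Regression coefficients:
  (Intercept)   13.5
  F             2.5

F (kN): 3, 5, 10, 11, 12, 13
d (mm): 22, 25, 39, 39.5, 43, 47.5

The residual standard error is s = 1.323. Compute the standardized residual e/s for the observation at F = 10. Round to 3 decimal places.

0.378

ŷ = 13.5 + 2.5·10 = 38.5
e = 39 − 38.5 = 0.5
e/s = 0.5 / 1.323 = 0.378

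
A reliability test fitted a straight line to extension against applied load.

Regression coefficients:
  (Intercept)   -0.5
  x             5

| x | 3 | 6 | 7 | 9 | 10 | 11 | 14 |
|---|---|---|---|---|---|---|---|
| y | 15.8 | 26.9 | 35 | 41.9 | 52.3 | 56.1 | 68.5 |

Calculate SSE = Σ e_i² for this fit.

x=3: ŷ = -0.5 + 5·3 = 14.5; e = 15.8 − 14.5 = 1.3
x=6: ŷ = -0.5 + 5·6 = 29.5; e = 26.9 − 29.5 = -2.6
x=7: ŷ = -0.5 + 5·7 = 34.5; e = 35 − 34.5 = 0.5
x=9: ŷ = -0.5 + 5·9 = 44.5; e = 41.9 − 44.5 = -2.6
x=10: ŷ = -0.5 + 5·10 = 49.5; e = 52.3 − 49.5 = 2.8
x=11: ŷ = -0.5 + 5·11 = 54.5; e = 56.1 − 54.5 = 1.6
x=14: ŷ = -0.5 + 5·14 = 69.5; e = 68.5 − 69.5 = -1
SSE = 1.69 + 6.76 + 0.25 + 6.76 + 7.84 + 2.56 + 1 = 26.86

SSE = 26.86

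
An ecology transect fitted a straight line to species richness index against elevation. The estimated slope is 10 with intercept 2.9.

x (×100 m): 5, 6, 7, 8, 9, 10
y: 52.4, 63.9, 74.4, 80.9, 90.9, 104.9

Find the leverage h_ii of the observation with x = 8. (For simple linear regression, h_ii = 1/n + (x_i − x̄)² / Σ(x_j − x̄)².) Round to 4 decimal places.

x̄ = (5 + 6 + 7 + 8 + 9 + 10)/6 = 7.5
Σ(x − x̄)² = 6.25 + 2.25 + 0.25 + 0.25 + 2.25 + 6.25 = 17.5
h = 1/6 + (0.5)²/17.5 = 0.166667 + 0.0142857 = 0.1810

h = 0.1810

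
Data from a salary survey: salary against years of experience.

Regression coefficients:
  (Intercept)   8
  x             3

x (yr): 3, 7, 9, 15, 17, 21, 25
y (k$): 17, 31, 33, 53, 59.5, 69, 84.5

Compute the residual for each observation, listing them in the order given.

0, 2, -2, 0, 0.5, -2, 1.5

x=3: ŷ = 8 + 3·3 = 17; r = 17 − 17 = 0
x=7: ŷ = 8 + 3·7 = 29; r = 31 − 29 = 2
x=9: ŷ = 8 + 3·9 = 35; r = 33 − 35 = -2
x=15: ŷ = 8 + 3·15 = 53; r = 53 − 53 = 0
x=17: ŷ = 8 + 3·17 = 59; r = 59.5 − 59 = 0.5
x=21: ŷ = 8 + 3·21 = 71; r = 69 − 71 = -2
x=25: ŷ = 8 + 3·25 = 83; r = 84.5 − 83 = 1.5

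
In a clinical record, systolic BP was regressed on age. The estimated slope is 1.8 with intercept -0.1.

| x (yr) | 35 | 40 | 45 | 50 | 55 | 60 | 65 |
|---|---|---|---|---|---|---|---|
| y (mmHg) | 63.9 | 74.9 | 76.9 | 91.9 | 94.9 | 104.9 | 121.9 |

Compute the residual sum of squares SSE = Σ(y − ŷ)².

SSE = 80

x=35: ŷ = -0.1 + 1.8·35 = 62.9; e = 63.9 − 62.9 = 1
x=40: ŷ = -0.1 + 1.8·40 = 71.9; e = 74.9 − 71.9 = 3
x=45: ŷ = -0.1 + 1.8·45 = 80.9; e = 76.9 − 80.9 = -4
x=50: ŷ = -0.1 + 1.8·50 = 89.9; e = 91.9 − 89.9 = 2
x=55: ŷ = -0.1 + 1.8·55 = 98.9; e = 94.9 − 98.9 = -4
x=60: ŷ = -0.1 + 1.8·60 = 107.9; e = 104.9 − 107.9 = -3
x=65: ŷ = -0.1 + 1.8·65 = 116.9; e = 121.9 − 116.9 = 5
SSE = 1 + 9 + 16 + 4 + 16 + 9 + 25 = 80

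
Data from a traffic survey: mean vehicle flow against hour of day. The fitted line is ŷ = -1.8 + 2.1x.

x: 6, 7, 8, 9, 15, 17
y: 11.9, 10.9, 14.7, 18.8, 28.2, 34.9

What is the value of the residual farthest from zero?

x=6: ŷ = -1.8 + 2.1·6 = 10.8; e = 11.9 − 10.8 = 1.1
x=7: ŷ = -1.8 + 2.1·7 = 12.9; e = 10.9 − 12.9 = -2
x=8: ŷ = -1.8 + 2.1·8 = 15; e = 14.7 − 15 = -0.3
x=9: ŷ = -1.8 + 2.1·9 = 17.1; e = 18.8 − 17.1 = 1.7
x=15: ŷ = -1.8 + 2.1·15 = 29.7; e = 28.2 − 29.7 = -1.5
x=17: ŷ = -1.8 + 2.1·17 = 33.9; e = 34.9 − 33.9 = 1
Largest |e| is 2 at x = 7, residual -2.

e = -2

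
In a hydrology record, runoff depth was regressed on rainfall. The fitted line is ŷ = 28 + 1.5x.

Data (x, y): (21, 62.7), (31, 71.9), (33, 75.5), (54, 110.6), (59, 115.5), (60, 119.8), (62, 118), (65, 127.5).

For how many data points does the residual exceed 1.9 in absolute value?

5

x=21: ŷ = 28 + 1.5·21 = 59.5; e = 62.7 − 59.5 = 3.2
x=31: ŷ = 28 + 1.5·31 = 74.5; e = 71.9 − 74.5 = -2.6
x=33: ŷ = 28 + 1.5·33 = 77.5; e = 75.5 − 77.5 = -2
x=54: ŷ = 28 + 1.5·54 = 109; e = 110.6 − 109 = 1.6
x=59: ŷ = 28 + 1.5·59 = 116.5; e = 115.5 − 116.5 = -1
x=60: ŷ = 28 + 1.5·60 = 118; e = 119.8 − 118 = 1.8
x=62: ŷ = 28 + 1.5·62 = 121; e = 118 − 121 = -3
x=65: ŷ = 28 + 1.5·65 = 125.5; e = 127.5 − 125.5 = 2
|e| > 1.9: x=21 (|e|=3.2), x=31 (|e|=2.6), x=33 (|e|=2), x=62 (|e|=3), x=65 (|e|=2) → 5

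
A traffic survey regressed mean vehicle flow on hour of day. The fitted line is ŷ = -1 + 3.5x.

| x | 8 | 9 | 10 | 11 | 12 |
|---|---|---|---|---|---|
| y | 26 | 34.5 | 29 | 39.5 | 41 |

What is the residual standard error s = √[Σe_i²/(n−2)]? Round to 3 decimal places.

x=8: ŷ = -1 + 3.5·8 = 27; e = 26 − 27 = -1
x=9: ŷ = -1 + 3.5·9 = 30.5; e = 34.5 − 30.5 = 4
x=10: ŷ = -1 + 3.5·10 = 34; e = 29 − 34 = -5
x=11: ŷ = -1 + 3.5·11 = 37.5; e = 39.5 − 37.5 = 2
x=12: ŷ = -1 + 3.5·12 = 41; e = 41 − 41 = 0
SSE = 1 + 16 + 25 + 4 + 0 = 46
s = √(46/3) = √15.3333 ≈ 3.916

s = 3.916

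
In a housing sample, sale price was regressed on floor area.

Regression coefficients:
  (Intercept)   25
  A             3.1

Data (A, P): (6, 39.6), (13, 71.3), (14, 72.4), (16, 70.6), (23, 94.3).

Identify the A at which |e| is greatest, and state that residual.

A=6: P̂ = 25 + 3.1·6 = 43.6; e = 39.6 − 43.6 = -4
A=13: P̂ = 25 + 3.1·13 = 65.3; e = 71.3 − 65.3 = 6
A=14: P̂ = 25 + 3.1·14 = 68.4; e = 72.4 − 68.4 = 4
A=16: P̂ = 25 + 3.1·16 = 74.6; e = 70.6 − 74.6 = -4
A=23: P̂ = 25 + 3.1·23 = 96.3; e = 94.3 − 96.3 = -2
Largest |e| is 6 at A = 13, residual 6.

A = 13, e = 6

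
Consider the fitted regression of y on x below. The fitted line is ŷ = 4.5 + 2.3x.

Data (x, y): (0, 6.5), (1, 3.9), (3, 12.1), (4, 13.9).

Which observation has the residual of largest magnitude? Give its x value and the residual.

x = 1, r = -2.9

x=0: ŷ = 4.5 + 2.3·0 = 4.5; r = 6.5 − 4.5 = 2
x=1: ŷ = 4.5 + 2.3·1 = 6.8; r = 3.9 − 6.8 = -2.9
x=3: ŷ = 4.5 + 2.3·3 = 11.4; r = 12.1 − 11.4 = 0.7
x=4: ŷ = 4.5 + 2.3·4 = 13.7; r = 13.9 − 13.7 = 0.2
Largest |r| is 2.9 at x = 1, residual -2.9.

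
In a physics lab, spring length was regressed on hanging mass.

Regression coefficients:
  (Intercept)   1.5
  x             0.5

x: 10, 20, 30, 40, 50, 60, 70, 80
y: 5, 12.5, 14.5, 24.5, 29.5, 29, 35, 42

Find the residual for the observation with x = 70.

ŷ = 1.5 + 0.5·70 = 36.5
r = 35 − 36.5 = -1.5

r = -1.5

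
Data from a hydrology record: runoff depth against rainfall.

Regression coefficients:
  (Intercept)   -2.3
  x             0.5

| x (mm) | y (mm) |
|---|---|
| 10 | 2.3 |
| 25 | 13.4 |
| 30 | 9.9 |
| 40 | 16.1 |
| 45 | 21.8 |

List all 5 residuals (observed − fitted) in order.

-0.4, 3.2, -2.8, -1.6, 1.6

x=10: ŷ = -2.3 + 0.5·10 = 2.7; r = 2.3 − 2.7 = -0.4
x=25: ŷ = -2.3 + 0.5·25 = 10.2; r = 13.4 − 10.2 = 3.2
x=30: ŷ = -2.3 + 0.5·30 = 12.7; r = 9.9 − 12.7 = -2.8
x=40: ŷ = -2.3 + 0.5·40 = 17.7; r = 16.1 − 17.7 = -1.6
x=45: ŷ = -2.3 + 0.5·45 = 20.2; r = 21.8 − 20.2 = 1.6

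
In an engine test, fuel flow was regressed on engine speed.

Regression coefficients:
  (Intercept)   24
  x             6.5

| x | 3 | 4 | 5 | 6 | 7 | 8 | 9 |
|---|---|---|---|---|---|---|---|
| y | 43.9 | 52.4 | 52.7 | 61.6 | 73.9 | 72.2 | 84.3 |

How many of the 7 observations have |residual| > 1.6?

x=3: ŷ = 24 + 6.5·3 = 43.5; e = 43.9 − 43.5 = 0.4
x=4: ŷ = 24 + 6.5·4 = 50; e = 52.4 − 50 = 2.4
x=5: ŷ = 24 + 6.5·5 = 56.5; e = 52.7 − 56.5 = -3.8
x=6: ŷ = 24 + 6.5·6 = 63; e = 61.6 − 63 = -1.4
x=7: ŷ = 24 + 6.5·7 = 69.5; e = 73.9 − 69.5 = 4.4
x=8: ŷ = 24 + 6.5·8 = 76; e = 72.2 − 76 = -3.8
x=9: ŷ = 24 + 6.5·9 = 82.5; e = 84.3 − 82.5 = 1.8
|e| > 1.6: x=4 (|e|=2.4), x=5 (|e|=3.8), x=7 (|e|=4.4), x=8 (|e|=3.8), x=9 (|e|=1.8) → 5

5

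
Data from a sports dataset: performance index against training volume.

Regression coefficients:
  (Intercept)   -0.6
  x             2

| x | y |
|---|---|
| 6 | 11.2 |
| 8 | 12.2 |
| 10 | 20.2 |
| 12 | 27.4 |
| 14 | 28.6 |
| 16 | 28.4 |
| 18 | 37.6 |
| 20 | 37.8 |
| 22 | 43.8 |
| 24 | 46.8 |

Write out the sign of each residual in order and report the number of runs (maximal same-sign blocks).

x=6: ŷ = -0.6 + 2·6 = 11.4; r = 11.2 − 11.4 = -0.2
x=8: ŷ = -0.6 + 2·8 = 15.4; r = 12.2 − 15.4 = -3.2
x=10: ŷ = -0.6 + 2·10 = 19.4; r = 20.2 − 19.4 = 0.8
x=12: ŷ = -0.6 + 2·12 = 23.4; r = 27.4 − 23.4 = 4
x=14: ŷ = -0.6 + 2·14 = 27.4; r = 28.6 − 27.4 = 1.2
x=16: ŷ = -0.6 + 2·16 = 31.4; r = 28.4 − 31.4 = -3
x=18: ŷ = -0.6 + 2·18 = 35.4; r = 37.6 − 35.4 = 2.2
x=20: ŷ = -0.6 + 2·20 = 39.4; r = 37.8 − 39.4 = -1.6
x=22: ŷ = -0.6 + 2·22 = 43.4; r = 43.8 − 43.4 = 0.4
x=24: ŷ = -0.6 + 2·24 = 47.4; r = 46.8 − 47.4 = -0.6
Signs: − − + + + − + − + −
Runs: −×2, +×3, −×1, +×1, −×1, +×1, −×1 → 7

7 runs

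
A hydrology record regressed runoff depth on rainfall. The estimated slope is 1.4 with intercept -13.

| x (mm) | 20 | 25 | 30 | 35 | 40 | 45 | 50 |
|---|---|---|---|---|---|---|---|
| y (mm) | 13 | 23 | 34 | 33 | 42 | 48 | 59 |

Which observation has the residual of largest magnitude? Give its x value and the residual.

x=20: ŷ = -13 + 1.4·20 = 15; e = 13 − 15 = -2
x=25: ŷ = -13 + 1.4·25 = 22; e = 23 − 22 = 1
x=30: ŷ = -13 + 1.4·30 = 29; e = 34 − 29 = 5
x=35: ŷ = -13 + 1.4·35 = 36; e = 33 − 36 = -3
x=40: ŷ = -13 + 1.4·40 = 43; e = 42 − 43 = -1
x=45: ŷ = -13 + 1.4·45 = 50; e = 48 − 50 = -2
x=50: ŷ = -13 + 1.4·50 = 57; e = 59 − 57 = 2
Largest |e| is 5 at x = 30, residual 5.

x = 30, e = 5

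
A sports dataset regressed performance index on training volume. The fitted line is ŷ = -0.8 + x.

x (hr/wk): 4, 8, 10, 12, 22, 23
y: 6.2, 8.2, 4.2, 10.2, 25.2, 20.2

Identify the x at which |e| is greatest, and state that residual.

x=4: ŷ = -0.8 + 4 = 3.2; e = 6.2 − 3.2 = 3
x=8: ŷ = -0.8 + 8 = 7.2; e = 8.2 − 7.2 = 1
x=10: ŷ = -0.8 + 10 = 9.2; e = 4.2 − 9.2 = -5
x=12: ŷ = -0.8 + 12 = 11.2; e = 10.2 − 11.2 = -1
x=22: ŷ = -0.8 + 22 = 21.2; e = 25.2 − 21.2 = 4
x=23: ŷ = -0.8 + 23 = 22.2; e = 20.2 − 22.2 = -2
Largest |e| is 5 at x = 10, residual -5.

x = 10, e = -5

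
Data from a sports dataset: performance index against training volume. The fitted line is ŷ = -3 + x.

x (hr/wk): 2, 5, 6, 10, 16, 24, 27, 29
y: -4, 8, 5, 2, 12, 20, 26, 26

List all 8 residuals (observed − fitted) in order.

-3, 6, 2, -5, -1, -1, 2, 0

x=2: ŷ = -3 + 2 = -1; r = -4 − (-1) = -3
x=5: ŷ = -3 + 5 = 2; r = 8 − 2 = 6
x=6: ŷ = -3 + 6 = 3; r = 5 − 3 = 2
x=10: ŷ = -3 + 10 = 7; r = 2 − 7 = -5
x=16: ŷ = -3 + 16 = 13; r = 12 − 13 = -1
x=24: ŷ = -3 + 24 = 21; r = 20 − 21 = -1
x=27: ŷ = -3 + 27 = 24; r = 26 − 24 = 2
x=29: ŷ = -3 + 29 = 26; r = 26 − 26 = 0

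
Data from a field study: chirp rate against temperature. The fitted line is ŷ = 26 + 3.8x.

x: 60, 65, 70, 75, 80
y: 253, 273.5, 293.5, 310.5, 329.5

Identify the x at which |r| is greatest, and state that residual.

x=60: ŷ = 26 + 3.8·60 = 254; r = 253 − 254 = -1
x=65: ŷ = 26 + 3.8·65 = 273; r = 273.5 − 273 = 0.5
x=70: ŷ = 26 + 3.8·70 = 292; r = 293.5 − 292 = 1.5
x=75: ŷ = 26 + 3.8·75 = 311; r = 310.5 − 311 = -0.5
x=80: ŷ = 26 + 3.8·80 = 330; r = 329.5 − 330 = -0.5
Largest |r| is 1.5 at x = 70, residual 1.5.

x = 70, r = 1.5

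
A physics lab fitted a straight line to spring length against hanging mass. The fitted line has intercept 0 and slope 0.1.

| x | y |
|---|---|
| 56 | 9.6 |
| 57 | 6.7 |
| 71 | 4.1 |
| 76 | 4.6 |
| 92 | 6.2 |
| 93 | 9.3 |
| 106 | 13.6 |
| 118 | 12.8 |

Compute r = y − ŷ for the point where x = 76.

r = -3

ŷ = 0.1·76 = 7.6
r = 4.6 − 7.6 = -3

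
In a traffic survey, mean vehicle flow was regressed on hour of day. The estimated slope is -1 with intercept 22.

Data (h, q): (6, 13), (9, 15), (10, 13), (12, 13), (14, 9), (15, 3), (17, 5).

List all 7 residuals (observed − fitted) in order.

-3, 2, 1, 3, 1, -4, 0

h=6: ŷ = 22 − 6 = 16; e = 13 − 16 = -3
h=9: ŷ = 22 − 9 = 13; e = 15 − 13 = 2
h=10: ŷ = 22 − 10 = 12; e = 13 − 12 = 1
h=12: ŷ = 22 − 12 = 10; e = 13 − 10 = 3
h=14: ŷ = 22 − 14 = 8; e = 9 − 8 = 1
h=15: ŷ = 22 − 15 = 7; e = 3 − 7 = -4
h=17: ŷ = 22 − 17 = 5; e = 5 − 5 = 0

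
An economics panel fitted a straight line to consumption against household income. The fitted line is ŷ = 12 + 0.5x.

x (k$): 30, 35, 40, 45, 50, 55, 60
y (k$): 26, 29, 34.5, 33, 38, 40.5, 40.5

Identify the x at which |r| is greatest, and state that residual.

x=30: ŷ = 12 + 0.5·30 = 27; r = 26 − 27 = -1
x=35: ŷ = 12 + 0.5·35 = 29.5; r = 29 − 29.5 = -0.5
x=40: ŷ = 12 + 0.5·40 = 32; r = 34.5 − 32 = 2.5
x=45: ŷ = 12 + 0.5·45 = 34.5; r = 33 − 34.5 = -1.5
x=50: ŷ = 12 + 0.5·50 = 37; r = 38 − 37 = 1
x=55: ŷ = 12 + 0.5·55 = 39.5; r = 40.5 − 39.5 = 1
x=60: ŷ = 12 + 0.5·60 = 42; r = 40.5 − 42 = -1.5
Largest |r| is 2.5 at x = 40, residual 2.5.

x = 40, r = 2.5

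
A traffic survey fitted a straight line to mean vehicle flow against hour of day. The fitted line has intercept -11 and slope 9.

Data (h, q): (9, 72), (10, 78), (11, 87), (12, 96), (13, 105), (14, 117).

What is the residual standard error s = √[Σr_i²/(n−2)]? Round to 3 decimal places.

h=9: q̂ = -11 + 9·9 = 70; r = 72 − 70 = 2
h=10: q̂ = -11 + 9·10 = 79; r = 78 − 79 = -1
h=11: q̂ = -11 + 9·11 = 88; r = 87 − 88 = -1
h=12: q̂ = -11 + 9·12 = 97; r = 96 − 97 = -1
h=13: q̂ = -11 + 9·13 = 106; r = 105 − 106 = -1
h=14: q̂ = -11 + 9·14 = 115; r = 117 − 115 = 2
SSE = 4 + 1 + 1 + 1 + 1 + 4 = 12
s = √(12/4) = √3 ≈ 1.732

s = 1.732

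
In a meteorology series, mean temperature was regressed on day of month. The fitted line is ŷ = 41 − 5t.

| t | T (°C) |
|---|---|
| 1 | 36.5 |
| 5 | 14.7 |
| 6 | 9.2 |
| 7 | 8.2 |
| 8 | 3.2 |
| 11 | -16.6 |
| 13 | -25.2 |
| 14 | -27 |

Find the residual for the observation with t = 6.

ŷ = 41 − 5·6 = 11
e = 9.2 − 11 = -1.8

e = -1.8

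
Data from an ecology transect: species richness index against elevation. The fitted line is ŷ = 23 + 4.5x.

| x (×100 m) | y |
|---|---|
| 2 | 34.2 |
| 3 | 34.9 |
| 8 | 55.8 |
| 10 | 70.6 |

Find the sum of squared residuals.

SSE = 24.4

x=2: ŷ = 23 + 4.5·2 = 32; r = 34.2 − 32 = 2.2
x=3: ŷ = 23 + 4.5·3 = 36.5; r = 34.9 − 36.5 = -1.6
x=8: ŷ = 23 + 4.5·8 = 59; r = 55.8 − 59 = -3.2
x=10: ŷ = 23 + 4.5·10 = 68; r = 70.6 − 68 = 2.6
SSE = 4.84 + 2.56 + 10.24 + 6.76 = 24.4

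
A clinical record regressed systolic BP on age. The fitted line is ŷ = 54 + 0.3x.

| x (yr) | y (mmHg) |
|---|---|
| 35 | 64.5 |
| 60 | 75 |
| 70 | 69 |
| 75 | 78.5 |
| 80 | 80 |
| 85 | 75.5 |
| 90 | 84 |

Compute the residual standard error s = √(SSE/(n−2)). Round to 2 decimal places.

x=35: ŷ = 54 + 0.3·35 = 64.5; r = 64.5 − 64.5 = 0
x=60: ŷ = 54 + 0.3·60 = 72; r = 75 − 72 = 3
x=70: ŷ = 54 + 0.3·70 = 75; r = 69 − 75 = -6
x=75: ŷ = 54 + 0.3·75 = 76.5; r = 78.5 − 76.5 = 2
x=80: ŷ = 54 + 0.3·80 = 78; r = 80 − 78 = 2
x=85: ŷ = 54 + 0.3·85 = 79.5; r = 75.5 − 79.5 = -4
x=90: ŷ = 54 + 0.3·90 = 81; r = 84 − 81 = 3
SSE = 0 + 9 + 36 + 4 + 4 + 16 + 9 = 78
s = √(78/5) = √15.6 ≈ 3.95

s = 3.95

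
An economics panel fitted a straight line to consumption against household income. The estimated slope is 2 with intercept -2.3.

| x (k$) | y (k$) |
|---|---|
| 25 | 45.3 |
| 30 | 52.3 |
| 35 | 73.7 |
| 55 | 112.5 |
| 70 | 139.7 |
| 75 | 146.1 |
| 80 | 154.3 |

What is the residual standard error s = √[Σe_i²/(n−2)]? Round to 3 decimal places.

x=25: ŷ = -2.3 + 2·25 = 47.7; e = 45.3 − 47.7 = -2.4
x=30: ŷ = -2.3 + 2·30 = 57.7; e = 52.3 − 57.7 = -5.4
x=35: ŷ = -2.3 + 2·35 = 67.7; e = 73.7 − 67.7 = 6
x=55: ŷ = -2.3 + 2·55 = 107.7; e = 112.5 − 107.7 = 4.8
x=70: ŷ = -2.3 + 2·70 = 137.7; e = 139.7 − 137.7 = 2
x=75: ŷ = -2.3 + 2·75 = 147.7; e = 146.1 − 147.7 = -1.6
x=80: ŷ = -2.3 + 2·80 = 157.7; e = 154.3 − 157.7 = -3.4
SSE = 5.76 + 29.16 + 36 + 23.04 + 4 + 2.56 + 11.56 = 112.08
s = √(112.08/5) = √22.416 ≈ 4.735

s = 4.735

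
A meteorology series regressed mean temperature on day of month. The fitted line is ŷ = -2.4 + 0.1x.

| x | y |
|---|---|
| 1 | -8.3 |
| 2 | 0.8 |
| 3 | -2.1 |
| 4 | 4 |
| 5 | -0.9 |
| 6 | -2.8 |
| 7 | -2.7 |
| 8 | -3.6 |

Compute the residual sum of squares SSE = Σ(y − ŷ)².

SSE = 88

x=1: ŷ = -2.4 + 0.1·1 = -2.3; r = -8.3 − (-2.3) = -6
x=2: ŷ = -2.4 + 0.1·2 = -2.2; r = 0.8 − (-2.2) = 3
x=3: ŷ = -2.4 + 0.1·3 = -2.1; r = -2.1 − (-2.1) = 0
x=4: ŷ = -2.4 + 0.1·4 = -2; r = 4 − (-2) = 6
x=5: ŷ = -2.4 + 0.1·5 = -1.9; r = -0.9 − (-1.9) = 1
x=6: ŷ = -2.4 + 0.1·6 = -1.8; r = -2.8 − (-1.8) = -1
x=7: ŷ = -2.4 + 0.1·7 = -1.7; r = -2.7 − (-1.7) = -1
x=8: ŷ = -2.4 + 0.1·8 = -1.6; r = -3.6 − (-1.6) = -2
SSE = 36 + 9 + 0 + 36 + 1 + 1 + 1 + 4 = 88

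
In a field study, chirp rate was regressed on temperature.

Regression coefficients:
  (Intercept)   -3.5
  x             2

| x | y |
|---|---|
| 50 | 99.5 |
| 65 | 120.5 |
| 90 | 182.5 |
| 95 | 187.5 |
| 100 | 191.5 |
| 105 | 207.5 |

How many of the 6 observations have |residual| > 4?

3

x=50: ŷ = -3.5 + 2·50 = 96.5; e = 99.5 − 96.5 = 3
x=65: ŷ = -3.5 + 2·65 = 126.5; e = 120.5 − 126.5 = -6
x=90: ŷ = -3.5 + 2·90 = 176.5; e = 182.5 − 176.5 = 6
x=95: ŷ = -3.5 + 2·95 = 186.5; e = 187.5 − 186.5 = 1
x=100: ŷ = -3.5 + 2·100 = 196.5; e = 191.5 − 196.5 = -5
x=105: ŷ = -3.5 + 2·105 = 206.5; e = 207.5 − 206.5 = 1
|e| > 4: x=65 (|e|=6), x=90 (|e|=6), x=100 (|e|=5) → 3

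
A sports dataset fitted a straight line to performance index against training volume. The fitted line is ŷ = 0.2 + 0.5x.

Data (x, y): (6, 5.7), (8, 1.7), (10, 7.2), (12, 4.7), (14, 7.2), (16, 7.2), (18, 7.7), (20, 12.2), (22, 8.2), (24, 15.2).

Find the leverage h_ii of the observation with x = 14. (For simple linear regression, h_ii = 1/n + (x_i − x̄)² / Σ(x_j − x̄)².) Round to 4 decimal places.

h = 0.1030

x̄ = (6 + 8 + 10 + 12 + 14 + 16 + 18 + 20 + 22 + 24)/10 = 15
Σ(x − x̄)² = 81 + 49 + 25 + 9 + 1 + 1 + 9 + 25 + 49 + 81 = 330
h = 1/10 + (-1)²/330 = 0.1 + 0.0030303 = 0.1030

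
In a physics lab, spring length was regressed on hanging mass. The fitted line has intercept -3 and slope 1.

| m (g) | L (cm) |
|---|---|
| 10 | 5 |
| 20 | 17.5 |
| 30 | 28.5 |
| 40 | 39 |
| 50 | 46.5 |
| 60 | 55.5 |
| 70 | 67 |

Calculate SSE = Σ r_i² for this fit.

m=10: ŷ = -3 + 10 = 7; r = 5 − 7 = -2
m=20: ŷ = -3 + 20 = 17; r = 17.5 − 17 = 0.5
m=30: ŷ = -3 + 30 = 27; r = 28.5 − 27 = 1.5
m=40: ŷ = -3 + 40 = 37; r = 39 − 37 = 2
m=50: ŷ = -3 + 50 = 47; r = 46.5 − 47 = -0.5
m=60: ŷ = -3 + 60 = 57; r = 55.5 − 57 = -1.5
m=70: ŷ = -3 + 70 = 67; r = 67 − 67 = 0
SSE = 4 + 0.25 + 2.25 + 4 + 0.25 + 2.25 + 0 = 13

SSE = 13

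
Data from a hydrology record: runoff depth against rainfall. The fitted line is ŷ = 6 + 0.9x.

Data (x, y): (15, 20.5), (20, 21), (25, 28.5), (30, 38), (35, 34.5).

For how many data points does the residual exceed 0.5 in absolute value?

x=15: ŷ = 6 + 0.9·15 = 19.5; e = 20.5 − 19.5 = 1
x=20: ŷ = 6 + 0.9·20 = 24; e = 21 − 24 = -3
x=25: ŷ = 6 + 0.9·25 = 28.5; e = 28.5 − 28.5 = 0
x=30: ŷ = 6 + 0.9·30 = 33; e = 38 − 33 = 5
x=35: ŷ = 6 + 0.9·35 = 37.5; e = 34.5 − 37.5 = -3
|e| > 0.5: x=15 (|e|=1), x=20 (|e|=3), x=30 (|e|=5), x=35 (|e|=3) → 4

4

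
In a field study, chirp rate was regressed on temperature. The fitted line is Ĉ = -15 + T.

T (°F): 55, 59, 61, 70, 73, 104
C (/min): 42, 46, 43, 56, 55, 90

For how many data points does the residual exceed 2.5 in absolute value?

2

T=55: Ĉ = -15 + 55 = 40; e = 42 − 40 = 2
T=59: Ĉ = -15 + 59 = 44; e = 46 − 44 = 2
T=61: Ĉ = -15 + 61 = 46; e = 43 − 46 = -3
T=70: Ĉ = -15 + 70 = 55; e = 56 − 55 = 1
T=73: Ĉ = -15 + 73 = 58; e = 55 − 58 = -3
T=104: Ĉ = -15 + 104 = 89; e = 90 − 89 = 1
|e| > 2.5: T=61 (|e|=3), T=73 (|e|=3) → 2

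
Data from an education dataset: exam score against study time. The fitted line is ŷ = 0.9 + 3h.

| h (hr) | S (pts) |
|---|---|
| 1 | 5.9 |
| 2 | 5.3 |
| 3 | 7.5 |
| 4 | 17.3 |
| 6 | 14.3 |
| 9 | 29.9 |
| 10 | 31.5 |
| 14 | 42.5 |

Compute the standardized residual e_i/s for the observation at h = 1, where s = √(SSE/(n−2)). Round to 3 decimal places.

0.647

h=1: ŷ = 0.9 + 3·1 = 3.9; e = 5.9 − 3.9 = 2
h=2: ŷ = 0.9 + 3·2 = 6.9; e = 5.3 − 6.9 = -1.6
h=3: ŷ = 0.9 + 3·3 = 9.9; e = 7.5 − 9.9 = -2.4
h=4: ŷ = 0.9 + 3·4 = 12.9; e = 17.3 − 12.9 = 4.4
h=6: ŷ = 0.9 + 3·6 = 18.9; e = 14.3 − 18.9 = -4.6
h=9: ŷ = 0.9 + 3·9 = 27.9; e = 29.9 − 27.9 = 2
h=10: ŷ = 0.9 + 3·10 = 30.9; e = 31.5 − 30.9 = 0.6
h=14: ŷ = 0.9 + 3·14 = 42.9; e = 42.5 − 42.9 = -0.4
SSE = 4 + 2.56 + 5.76 + 19.36 + 21.16 + 4 + 0.36 + 0.16 = 57.36
s = √(57.36/6) = 3.09192
e/s = 2 / 3.09192 = 0.647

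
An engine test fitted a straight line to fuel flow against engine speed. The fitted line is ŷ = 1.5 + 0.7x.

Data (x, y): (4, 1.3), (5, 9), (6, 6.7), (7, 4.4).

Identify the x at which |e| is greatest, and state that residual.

x = 5, e = 4

x=4: ŷ = 1.5 + 0.7·4 = 4.3; e = 1.3 − 4.3 = -3
x=5: ŷ = 1.5 + 0.7·5 = 5; e = 9 − 5 = 4
x=6: ŷ = 1.5 + 0.7·6 = 5.7; e = 6.7 − 5.7 = 1
x=7: ŷ = 1.5 + 0.7·7 = 6.4; e = 4.4 − 6.4 = -2
Largest |e| is 4 at x = 5, residual 4.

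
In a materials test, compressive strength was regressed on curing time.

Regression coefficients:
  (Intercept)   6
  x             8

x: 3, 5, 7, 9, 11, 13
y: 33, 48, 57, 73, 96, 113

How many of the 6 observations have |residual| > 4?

x=3: ŷ = 6 + 8·3 = 30; e = 33 − 30 = 3
x=5: ŷ = 6 + 8·5 = 46; e = 48 − 46 = 2
x=7: ŷ = 6 + 8·7 = 62; e = 57 − 62 = -5
x=9: ŷ = 6 + 8·9 = 78; e = 73 − 78 = -5
x=11: ŷ = 6 + 8·11 = 94; e = 96 − 94 = 2
x=13: ŷ = 6 + 8·13 = 110; e = 113 − 110 = 3
|e| > 4: x=7 (|e|=5), x=9 (|e|=5) → 2

2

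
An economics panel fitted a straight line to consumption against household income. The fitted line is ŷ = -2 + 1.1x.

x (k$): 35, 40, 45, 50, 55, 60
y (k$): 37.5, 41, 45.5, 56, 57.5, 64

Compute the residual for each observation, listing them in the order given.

1, -1, -2, 3, -1, 0

x=35: ŷ = -2 + 1.1·35 = 36.5; e = 37.5 − 36.5 = 1
x=40: ŷ = -2 + 1.1·40 = 42; e = 41 − 42 = -1
x=45: ŷ = -2 + 1.1·45 = 47.5; e = 45.5 − 47.5 = -2
x=50: ŷ = -2 + 1.1·50 = 53; e = 56 − 53 = 3
x=55: ŷ = -2 + 1.1·55 = 58.5; e = 57.5 − 58.5 = -1
x=60: ŷ = -2 + 1.1·60 = 64; e = 64 − 64 = 0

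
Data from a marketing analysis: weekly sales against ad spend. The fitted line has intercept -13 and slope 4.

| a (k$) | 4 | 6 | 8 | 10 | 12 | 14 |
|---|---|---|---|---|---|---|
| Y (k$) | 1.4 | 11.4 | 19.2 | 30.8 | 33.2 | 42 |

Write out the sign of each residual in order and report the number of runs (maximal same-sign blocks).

a=4: ŷ = -13 + 4·4 = 3; r = 1.4 − 3 = -1.6
a=6: ŷ = -13 + 4·6 = 11; r = 11.4 − 11 = 0.4
a=8: ŷ = -13 + 4·8 = 19; r = 19.2 − 19 = 0.2
a=10: ŷ = -13 + 4·10 = 27; r = 30.8 − 27 = 3.8
a=12: ŷ = -13 + 4·12 = 35; r = 33.2 − 35 = -1.8
a=14: ŷ = -13 + 4·14 = 43; r = 42 − 43 = -1
Signs: − + + + − −
Runs: −×1, +×3, −×2 → 3

3 runs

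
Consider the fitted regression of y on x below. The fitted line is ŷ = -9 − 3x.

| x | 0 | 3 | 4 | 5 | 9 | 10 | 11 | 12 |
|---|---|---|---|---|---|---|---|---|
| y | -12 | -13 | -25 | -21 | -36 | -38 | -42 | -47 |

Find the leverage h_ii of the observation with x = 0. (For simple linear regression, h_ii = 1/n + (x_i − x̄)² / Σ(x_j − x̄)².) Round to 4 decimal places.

h = 0.4715

x̄ = (0 + 3 + 4 + 5 + 9 + 10 + 11 + 12)/8 = 6.75
Σ(x − x̄)² = 45.5625 + 14.0625 + 7.5625 + 3.0625 + 5.0625 + 10.5625 + 18.0625 + 27.5625 = 131.5
h = 1/8 + (-6.75)²/131.5 = 0.125 + 0.346483 = 0.4715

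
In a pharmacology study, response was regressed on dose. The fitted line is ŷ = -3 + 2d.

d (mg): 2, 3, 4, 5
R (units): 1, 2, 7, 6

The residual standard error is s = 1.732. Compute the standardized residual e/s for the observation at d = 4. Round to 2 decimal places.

1.15

ŷ = -3 + 2·4 = 5
e = 7 − 5 = 2
e/s = 2 / 1.732 = 1.15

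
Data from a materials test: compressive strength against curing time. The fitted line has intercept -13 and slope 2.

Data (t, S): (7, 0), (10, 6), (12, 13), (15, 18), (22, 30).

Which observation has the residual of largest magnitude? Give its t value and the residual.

t = 12, r = 2

t=7: ŷ = -13 + 2·7 = 1; r = 0 − 1 = -1
t=10: ŷ = -13 + 2·10 = 7; r = 6 − 7 = -1
t=12: ŷ = -13 + 2·12 = 11; r = 13 − 11 = 2
t=15: ŷ = -13 + 2·15 = 17; r = 18 − 17 = 1
t=22: ŷ = -13 + 2·22 = 31; r = 30 − 31 = -1
Largest |r| is 2 at t = 12, residual 2.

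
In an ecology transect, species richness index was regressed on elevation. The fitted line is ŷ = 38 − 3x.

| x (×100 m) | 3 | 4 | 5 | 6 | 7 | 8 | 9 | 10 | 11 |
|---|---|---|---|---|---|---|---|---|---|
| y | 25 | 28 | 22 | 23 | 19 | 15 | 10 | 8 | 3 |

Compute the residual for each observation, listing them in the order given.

x=3: ŷ = 38 − 3·3 = 29; r = 25 − 29 = -4
x=4: ŷ = 38 − 3·4 = 26; r = 28 − 26 = 2
x=5: ŷ = 38 − 3·5 = 23; r = 22 − 23 = -1
x=6: ŷ = 38 − 3·6 = 20; r = 23 − 20 = 3
x=7: ŷ = 38 − 3·7 = 17; r = 19 − 17 = 2
x=8: ŷ = 38 − 3·8 = 14; r = 15 − 14 = 1
x=9: ŷ = 38 − 3·9 = 11; r = 10 − 11 = -1
x=10: ŷ = 38 − 3·10 = 8; r = 8 − 8 = 0
x=11: ŷ = 38 − 3·11 = 5; r = 3 − 5 = -2

-4, 2, -1, 3, 2, 1, -1, 0, -2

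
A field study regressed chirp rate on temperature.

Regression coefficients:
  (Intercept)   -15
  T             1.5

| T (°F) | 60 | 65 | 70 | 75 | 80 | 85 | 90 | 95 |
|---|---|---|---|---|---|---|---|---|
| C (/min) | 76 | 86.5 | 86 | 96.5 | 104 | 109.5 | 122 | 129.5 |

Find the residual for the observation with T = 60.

e = 1

Ĉ = -15 + 1.5·60 = 75
e = 76 − 75 = 1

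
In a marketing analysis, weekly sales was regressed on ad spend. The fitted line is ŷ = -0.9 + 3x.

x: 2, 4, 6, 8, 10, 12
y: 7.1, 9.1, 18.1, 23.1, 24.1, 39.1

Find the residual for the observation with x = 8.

r = 0

ŷ = -0.9 + 3·8 = 23.1
r = 23.1 − 23.1 = 0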